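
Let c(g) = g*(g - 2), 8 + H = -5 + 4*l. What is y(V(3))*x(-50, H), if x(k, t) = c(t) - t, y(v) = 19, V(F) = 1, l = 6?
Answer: 1672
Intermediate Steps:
H = 11 (H = -8 + (-5 + 4*6) = -8 + (-5 + 24) = -8 + 19 = 11)
c(g) = g*(-2 + g)
x(k, t) = -t + t*(-2 + t) (x(k, t) = t*(-2 + t) - t = -t + t*(-2 + t))
y(V(3))*x(-50, H) = 19*(11*(-3 + 11)) = 19*(11*8) = 19*88 = 1672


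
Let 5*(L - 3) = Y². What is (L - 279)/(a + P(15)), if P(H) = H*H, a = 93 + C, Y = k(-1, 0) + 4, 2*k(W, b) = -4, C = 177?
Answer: -1376/2475 ≈ -0.55596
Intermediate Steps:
k(W, b) = -2 (k(W, b) = (½)*(-4) = -2)
Y = 2 (Y = -2 + 4 = 2)
a = 270 (a = 93 + 177 = 270)
L = 19/5 (L = 3 + (⅕)*2² = 3 + (⅕)*4 = 3 + ⅘ = 19/5 ≈ 3.8000)
P(H) = H²
(L - 279)/(a + P(15)) = (19/5 - 279)/(270 + 15²) = -1376/(5*(270 + 225)) = -1376/5/495 = -1376/5*1/495 = -1376/2475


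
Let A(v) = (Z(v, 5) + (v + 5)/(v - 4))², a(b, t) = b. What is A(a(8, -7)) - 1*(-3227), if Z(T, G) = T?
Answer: 53657/16 ≈ 3353.6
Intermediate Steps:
A(v) = (v + (5 + v)/(-4 + v))² (A(v) = (v + (v + 5)/(v - 4))² = (v + (5 + v)/(-4 + v))²)
A(a(8, -7)) - 1*(-3227) = (5 + 8² - 3*8)²/(-4 + 8)² - 1*(-3227) = (5 + 64 - 24)²/4² + 3227 = (1/16)*45² + 3227 = (1/16)*2025 + 3227 = 2025/16 + 3227 = 53657/16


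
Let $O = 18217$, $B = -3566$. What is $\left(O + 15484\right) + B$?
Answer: $30135$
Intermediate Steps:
$\left(O + 15484\right) + B = \left(18217 + 15484\right) - 3566 = 33701 - 3566 = 30135$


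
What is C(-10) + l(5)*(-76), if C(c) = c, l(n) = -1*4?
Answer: 294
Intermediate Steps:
l(n) = -4
C(-10) + l(5)*(-76) = -10 - 4*(-76) = -10 + 304 = 294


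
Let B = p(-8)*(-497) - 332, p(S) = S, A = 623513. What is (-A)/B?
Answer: -623513/3644 ≈ -171.11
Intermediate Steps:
B = 3644 (B = -8*(-497) - 332 = 3976 - 332 = 3644)
(-A)/B = -1*623513/3644 = -623513*1/3644 = -623513/3644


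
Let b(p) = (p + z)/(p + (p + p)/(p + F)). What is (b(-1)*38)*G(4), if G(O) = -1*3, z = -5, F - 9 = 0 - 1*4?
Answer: -456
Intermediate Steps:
F = 5 (F = 9 + (0 - 1*4) = 9 + (0 - 4) = 9 - 4 = 5)
G(O) = -3
b(p) = (-5 + p)/(p + 2*p/(5 + p)) (b(p) = (p - 5)/(p + (p + p)/(p + 5)) = (-5 + p)/(p + (2*p)/(5 + p)) = (-5 + p)/(p + 2*p/(5 + p)))
(b(-1)*38)*G(4) = (((-25 + (-1)²)/((-1)*(7 - 1)))*38)*(-3) = (-1*(-25 + 1)/6*38)*(-3) = (-1*⅙*(-24)*38)*(-3) = (4*38)*(-3) = 152*(-3) = -456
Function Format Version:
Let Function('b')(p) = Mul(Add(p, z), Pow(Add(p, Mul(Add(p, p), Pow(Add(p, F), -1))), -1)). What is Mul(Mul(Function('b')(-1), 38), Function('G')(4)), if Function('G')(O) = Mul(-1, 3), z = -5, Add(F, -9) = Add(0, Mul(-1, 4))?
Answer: -456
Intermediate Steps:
F = 5 (F = Add(9, Add(0, Mul(-1, 4))) = Add(9, Add(0, -4)) = Add(9, -4) = 5)
Function('G')(O) = -3
Function('b')(p) = Mul(Pow(Add(p, Mul(2, p, Pow(Add(5, p), -1))), -1), Add(-5, p)) (Function('b')(p) = Mul(Add(p, -5), Pow(Add(p, Mul(Add(p, p), Pow(Add(p, 5), -1))), -1)) = Mul(Add(-5, p), Pow(Add(p, Mul(Mul(2, p), Pow(Add(5, p), -1))), -1)) = Mul(Add(-5, p), Pow(Add(p, Mul(2, p, Pow(Add(5, p), -1))), -1)) = Mul(Pow(Add(p, Mul(2, p, Pow(Add(5, p), -1))), -1), Add(-5, p)))
Mul(Mul(Function('b')(-1), 38), Function('G')(4)) = Mul(Mul(Mul(Pow(-1, -1), Pow(Add(7, -1), -1), Add(-25, Pow(-1, 2))), 38), -3) = Mul(Mul(Mul(-1, Pow(6, -1), Add(-25, 1)), 38), -3) = Mul(Mul(Mul(-1, Rational(1, 6), -24), 38), -3) = Mul(Mul(4, 38), -3) = Mul(152, -3) = -456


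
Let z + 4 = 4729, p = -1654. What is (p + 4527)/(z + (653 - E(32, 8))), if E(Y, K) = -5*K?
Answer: 2873/5418 ≈ 0.53027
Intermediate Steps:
z = 4725 (z = -4 + 4729 = 4725)
(p + 4527)/(z + (653 - E(32, 8))) = (-1654 + 4527)/(4725 + (653 - (-5)*8)) = 2873/(4725 + (653 - 1*(-40))) = 2873/(4725 + (653 + 40)) = 2873/(4725 + 693) = 2873/5418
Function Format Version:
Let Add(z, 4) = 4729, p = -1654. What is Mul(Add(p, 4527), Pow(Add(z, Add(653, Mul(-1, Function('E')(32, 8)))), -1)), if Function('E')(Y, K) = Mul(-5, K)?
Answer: Rational(2873, 5418) ≈ 0.53027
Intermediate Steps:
z = 4725 (z = Add(-4, 4729) = 4725)
Mul(Add(p, 4527), Pow(Add(z, Add(653, Mul(-1, Function('E')(32, 8)))), -1)) = Mul(Add(-1654, 4527), Pow(Add(4725, Add(653, Mul(-1, Mul(-5, 8)))), -1)) = Mul(2873, Pow(Add(4725, Add(653, Mul(-1, -40))), -1)) = Mul(2873, Pow(Add(4725, Add(653, 40)), -1)) = Mul(2873, Pow(Add(4725, 693), -1)) = Mul(2873, Pow(5418, -1)) = Mul(2873, Rational(1, 5418)) = Rational(2873, 5418)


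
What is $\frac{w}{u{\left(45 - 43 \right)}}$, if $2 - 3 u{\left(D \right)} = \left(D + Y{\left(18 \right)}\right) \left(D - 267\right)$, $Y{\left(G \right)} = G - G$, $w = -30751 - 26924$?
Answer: $- \frac{173025}{532} \approx -325.23$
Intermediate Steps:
$w = -57675$ ($w = -30751 - 26924 = -57675$)
$Y{\left(G \right)} = 0$
$u{\left(D \right)} = \frac{2}{3} - \frac{D \left(-267 + D\right)}{3}$ ($u{\left(D \right)} = \frac{2}{3} - \frac{\left(D + 0\right) \left(D - 267\right)}{3} = \frac{2}{3} - \frac{D \left(-267 + D\right)}{3}$)
$\frac{w}{u{\left(45 - 43 \right)}} = - \frac{57675}{\frac{2}{3} + 89 \left(45 - 43\right) - \frac{\left(45 - 43\right)^{2}}{3}} = - \frac{57675}{\frac{2}{3} + 89 \cdot 2 - \frac{2^{2}}{3}} = - \frac{57675}{\frac{2}{3} + 178 - \frac{4}{3}} = - \frac{57675}{\frac{532}{3}} = \left(-57675\right) \frac{3}{532} = - \frac{173025}{532}$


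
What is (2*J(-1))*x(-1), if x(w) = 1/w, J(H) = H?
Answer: 2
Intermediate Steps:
(2*J(-1))*x(-1) = (2*(-1))/(-1) = -2*(-1) = 2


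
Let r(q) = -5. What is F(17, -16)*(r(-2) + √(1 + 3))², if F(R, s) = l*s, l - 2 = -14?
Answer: 1728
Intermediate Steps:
l = -12 (l = 2 - 14 = -12)
F(R, s) = -12*s
F(17, -16)*(r(-2) + √(1 + 3))² = (-12*(-16))*(-5 + √(1 + 3))² = 192*(-5 + √4)² = 192*(-5 + 2)² = 192*(-3)² = 192*9 = 1728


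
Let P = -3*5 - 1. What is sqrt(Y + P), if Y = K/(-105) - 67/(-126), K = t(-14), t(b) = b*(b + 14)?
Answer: I*sqrt(27286)/42 ≈ 3.933*I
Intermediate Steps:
t(b) = b*(14 + b)
K = 0 (K = -14*(14 - 14) = -14*0 = 0)
Y = 67/126 (Y = 0/(-105) - 67/(-126) = 0*(-1/105) - 67*(-1/126) = 0 + 67/126 = 67/126 ≈ 0.53175)
P = -16 (P = -15 - 1 = -16)
sqrt(Y + P) = sqrt(67/126 - 16) = sqrt(-1949/126) = I*sqrt(27286)/42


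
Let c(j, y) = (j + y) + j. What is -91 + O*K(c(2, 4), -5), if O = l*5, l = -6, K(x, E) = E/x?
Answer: -289/4 ≈ -72.250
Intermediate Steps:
c(j, y) = y + 2*j
O = -30 (O = -6*5 = -30)
-91 + O*K(c(2, 4), -5) = -91 - (-150)/(4 + 2*2) = -91 - (-150)/(4 + 4) = -91 - (-150)/8 = -91 - 30*(-5/8) = -91 + 75/4 = -289/4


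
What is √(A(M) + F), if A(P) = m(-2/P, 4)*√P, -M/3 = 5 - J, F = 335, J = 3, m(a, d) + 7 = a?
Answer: √(3015 - 60*I*√6)/3 ≈ 18.308 - 0.44597*I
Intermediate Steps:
m(a, d) = -7 + a
M = -6 (M = -3*(5 - 1*3) = -3*(5 - 3) = -3*2 = -6)
A(P) = √P*(-7 - 2/P) (A(P) = (-7 - 2/P)*√P = √P*(-7 - 2/P))
√(A(M) + F) = √((-2 - 7*(-6))/√(-6) + 335) = √((-I*√6/6)*(-2 + 42) + 335) = √(-I*√6/6*40 + 335) = √(-20*I*√6/3 + 335) = √(335 - 20*I*√6/3)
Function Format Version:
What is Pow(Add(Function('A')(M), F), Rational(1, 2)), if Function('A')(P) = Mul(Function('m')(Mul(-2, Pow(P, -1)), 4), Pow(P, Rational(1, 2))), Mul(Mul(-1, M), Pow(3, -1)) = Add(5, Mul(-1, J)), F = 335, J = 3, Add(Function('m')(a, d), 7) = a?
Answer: Mul(Rational(1, 3), Pow(Add(3015, Mul(-60, I, Pow(6, Rational(1, 2)))), Rational(1, 2))) ≈ Add(18.308, Mul(-0.44597, I))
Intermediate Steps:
Function('m')(a, d) = Add(-7, a)
M = -6 (M = Mul(-3, Add(5, Mul(-1, 3))) = Mul(-3, Add(5, -3)) = Mul(-3, 2) = -6)
Function('A')(P) = Mul(Pow(P, Rational(1, 2)), Add(-7, Mul(-2, Pow(P, -1)))) (Function('A')(P) = Mul(Add(-7, Mul(-2, Pow(P, -1))), Pow(P, Rational(1, 2))) = Mul(Pow(P, Rational(1, 2)), Add(-7, Mul(-2, Pow(P, -1)))))
Pow(Add(Function('A')(M), F), Rational(1, 2)) = Pow(Add(Mul(Pow(-6, Rational(-1, 2)), Add(-2, Mul(-7, -6))), 335), Rational(1, 2)) = Pow(Add(Mul(Mul(Rational(-1, 6), I, Pow(6, Rational(1, 2))), Add(-2, 42)), 335), Rational(1, 2)) = Pow(Add(Mul(Mul(Rational(-1, 6), I, Pow(6, Rational(1, 2))), 40), 335), Rational(1, 2)) = Pow(Add(Mul(Rational(-20, 3), I, Pow(6, Rational(1, 2))), 335), Rational(1, 2)) = Pow(Add(335, Mul(Rational(-20, 3), I, Pow(6, Rational(1, 2)))), Rational(1, 2))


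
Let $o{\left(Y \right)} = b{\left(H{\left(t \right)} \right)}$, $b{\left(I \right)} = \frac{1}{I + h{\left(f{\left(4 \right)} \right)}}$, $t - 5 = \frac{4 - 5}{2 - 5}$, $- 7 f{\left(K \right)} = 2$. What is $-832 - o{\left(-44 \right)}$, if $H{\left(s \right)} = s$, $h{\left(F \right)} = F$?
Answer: $- \frac{88213}{106} \approx -832.2$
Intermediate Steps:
$f{\left(K \right)} = - \frac{2}{7}$ ($f{\left(K \right)} = \left(- \frac{1}{7}\right) 2 = - \frac{2}{7}$)
$t = \frac{16}{3}$ ($t = 5 + \frac{4 - 5}{2 - 5} = 5 - \frac{1}{-3} = 5 - - \frac{1}{3} = 5 + \frac{1}{3} = \frac{16}{3} \approx 5.3333$)
$b{\left(I \right)} = \frac{1}{- \frac{2}{7} + I}$ ($b{\left(I \right)} = \frac{1}{I - \frac{2}{7}} = \frac{1}{- \frac{2}{7} + I}$)
$o{\left(Y \right)} = \frac{21}{106}$ ($o{\left(Y \right)} = \frac{7}{-2 + 7 \cdot \frac{16}{3}} = \frac{7}{-2 + \frac{112}{3}} = \frac{7}{\frac{106}{3}} = 7 \cdot \frac{3}{106} = \frac{21}{106}$)
$-832 - o{\left(-44 \right)} = -832 - \frac{21}{106} = - \frac{88213}{106}$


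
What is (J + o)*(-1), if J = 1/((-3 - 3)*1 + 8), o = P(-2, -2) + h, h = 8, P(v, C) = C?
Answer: -13/2 ≈ -6.5000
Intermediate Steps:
o = 6 (o = -2 + 8 = 6)
J = ½ (J = 1/(-6*1 + 8) = 1/(-6 + 8) = 1/2 = ½ ≈ 0.50000)
(J + o)*(-1) = (½ + 6)*(-1) = (13/2)*(-1) = -13/2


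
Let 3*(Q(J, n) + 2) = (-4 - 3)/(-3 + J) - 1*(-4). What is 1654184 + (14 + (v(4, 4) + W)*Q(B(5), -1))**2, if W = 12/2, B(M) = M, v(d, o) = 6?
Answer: 1654248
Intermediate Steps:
W = 6 (W = 12*(1/2) = 6)
Q(J, n) = -2/3 - 7/(3*(-3 + J)) (Q(J, n) = -2 + ((-4 - 3)/(-3 + J) - 1*(-4))/3 = -2 + (-7/(-3 + J) + 4)/3 = -2 + (4 - 7/(-3 + J))/3 = -2 + (4/3 - 7/(3*(-3 + J))) = -2/3 - 7/(3*(-3 + J)))
1654184 + (14 + (v(4, 4) + W)*Q(B(5), -1))**2 = 1654184 + (14 + (6 + 6)*((-1 - 2*5)/(3*(-3 + 5))))**2 = 1654184 + (14 + 12*((1/3)*(-1 - 10)/2))**2 = 1654184 + (14 + 12*((1/3)*(1/2)*(-11)))**2 = 1654184 + (14 + 12*(-11/6))**2 = 1654184 + (14 - 22)**2 = 1654184 + (-8)**2 = 1654184 + 64 = 1654248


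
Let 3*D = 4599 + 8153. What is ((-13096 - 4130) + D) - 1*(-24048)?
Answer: 33218/3 ≈ 11073.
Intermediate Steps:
D = 12752/3 (D = (4599 + 8153)/3 = (⅓)*12752 = 12752/3 ≈ 4250.7)
((-13096 - 4130) + D) - 1*(-24048) = ((-13096 - 4130) + 12752/3) - 1*(-24048) = (-17226 + 12752/3) + 24048 = -38926/3 + 24048 = 33218/3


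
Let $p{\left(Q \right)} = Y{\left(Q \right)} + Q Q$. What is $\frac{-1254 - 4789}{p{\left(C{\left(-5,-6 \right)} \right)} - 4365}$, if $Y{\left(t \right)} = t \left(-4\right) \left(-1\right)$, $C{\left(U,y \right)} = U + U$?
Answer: $\frac{6043}{4305} \approx 1.4037$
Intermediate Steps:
$C{\left(U,y \right)} = 2 U$
$Y{\left(t \right)} = 4 t$ ($Y{\left(t \right)} = - 4 t \left(-1\right) = 4 t$)
$p{\left(Q \right)} = Q^{2} + 4 Q$ ($p{\left(Q \right)} = 4 Q + Q Q = 4 Q + Q^{2} = Q^{2} + 4 Q$)
$\frac{-1254 - 4789}{p{\left(C{\left(-5,-6 \right)} \right)} - 4365} = \frac{-1254 - 4789}{2 \left(-5\right) \left(4 + 2 \left(-5\right)\right) - 4365} = - \frac{6043}{- 10 \left(4 - 10\right) - 4365} = - \frac{6043}{\left(-10\right) \left(-6\right) - 4365} = - \frac{6043}{60 - 4365} = - \frac{6043}{-4305} = \left(-6043\right) \left(- \frac{1}{4305}\right) = \frac{6043}{4305}$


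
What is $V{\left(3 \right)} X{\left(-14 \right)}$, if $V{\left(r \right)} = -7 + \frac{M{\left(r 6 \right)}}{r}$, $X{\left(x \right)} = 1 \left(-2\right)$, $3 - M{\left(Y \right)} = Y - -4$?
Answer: $\frac{80}{3} \approx 26.667$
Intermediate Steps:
$M{\left(Y \right)} = -1 - Y$ ($M{\left(Y \right)} = 3 - \left(Y - -4\right) = 3 - \left(Y + 4\right) = 3 - \left(4 + Y\right) = -1 - Y$)
$X{\left(x \right)} = -2$
$V{\left(r \right)} = -7 + \frac{-1 - 6 r}{r}$ ($V{\left(r \right)} = -7 + \frac{-1 - r 6}{r} = -7 + \frac{-1 - 6 r}{r}$)
$V{\left(3 \right)} X{\left(-14 \right)} = \left(-13 - \frac{1}{3}\right) \left(-2\right) = \left(- \frac{40}{3}\right) \left(-2\right) = \frac{80}{3}$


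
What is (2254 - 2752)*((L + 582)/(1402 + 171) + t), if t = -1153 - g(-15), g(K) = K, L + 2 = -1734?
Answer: 892031544/1573 ≈ 5.6709e+5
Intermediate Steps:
L = -1736 (L = -2 - 1734 = -1736)
t = -1138 (t = -1153 - 1*(-15) = -1153 + 15 = -1138)
(2254 - 2752)*((L + 582)/(1402 + 171) + t) = (2254 - 2752)*((-1736 + 582)/(1402 + 171) - 1138) = -498*(-1154/1573 - 1138) = -498*(-1791228/1573) = 892031544/1573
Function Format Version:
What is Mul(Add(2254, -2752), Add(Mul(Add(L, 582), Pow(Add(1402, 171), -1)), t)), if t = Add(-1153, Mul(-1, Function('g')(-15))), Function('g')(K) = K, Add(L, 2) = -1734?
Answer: Rational(892031544, 1573) ≈ 5.6709e+5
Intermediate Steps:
L = -1736 (L = Add(-2, -1734) = -1736)
t = -1138 (t = Add(-1153, Mul(-1, -15)) = Add(-1153, 15) = -1138)
Mul(Add(2254, -2752), Add(Mul(Add(L, 582), Pow(Add(1402, 171), -1)), t)) = Mul(Add(2254, -2752), Add(Mul(Add(-1736, 582), Pow(Add(1402, 171), -1)), -1138)) = Mul(-498, Add(Mul(-1154, Pow(1573, -1)), -1138)) = Mul(-498, Add(Mul(-1154, Rational(1, 1573)), -1138)) = Mul(-498, Add(Rational(-1154, 1573), -1138)) = Mul(-498, Rational(-1791228, 1573)) = Rational(892031544, 1573)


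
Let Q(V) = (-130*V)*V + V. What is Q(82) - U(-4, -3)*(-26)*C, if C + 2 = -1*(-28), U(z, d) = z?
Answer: -876742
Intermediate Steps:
C = 26 (C = -2 - 1*(-28) = -2 + 28 = 26)
Q(V) = V - 130*V² (Q(V) = -130*V² + V = V - 130*V²)
Q(82) - U(-4, -3)*(-26)*C = 82*(1 - 130*82) - (-4*(-26))*26 = 82*(1 - 10660) - 104*26 = 82*(-10659) - 1*2704 = -874038 - 2704 = -876742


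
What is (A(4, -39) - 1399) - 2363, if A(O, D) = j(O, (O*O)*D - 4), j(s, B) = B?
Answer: -4390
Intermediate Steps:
A(O, D) = -4 + D*O² (A(O, D) = (O*O)*D - 4 = O²*D - 4 = D*O² - 4 = -4 + D*O²)
(A(4, -39) - 1399) - 2363 = ((-4 - 39*4²) - 1399) - 2363 = ((-4 - 39*16) - 1399) - 2363 = ((-4 - 624) - 1399) - 2363 = (-628 - 1399) - 2363 = -2027 - 2363 = -4390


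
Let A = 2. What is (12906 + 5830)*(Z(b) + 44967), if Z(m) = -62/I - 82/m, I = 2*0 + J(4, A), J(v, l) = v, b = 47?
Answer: 39582394936/47 ≈ 8.4218e+8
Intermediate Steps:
I = 4 (I = 2*0 + 4 = 0 + 4 = 4)
Z(m) = -31/2 - 82/m (Z(m) = -62/4 - 82/m = -62*¼ - 82/m = -31/2 - 82/m)
(12906 + 5830)*(Z(b) + 44967) = (12906 + 5830)*((-31/2 - 82/47) + 44967) = 18736*((-31/2 - 82*1/47) + 44967) = 18736*((-31/2 - 82/47) + 44967) = 18736*(-1621/94 + 44967) = 18736*(4225277/94) = 39582394936/47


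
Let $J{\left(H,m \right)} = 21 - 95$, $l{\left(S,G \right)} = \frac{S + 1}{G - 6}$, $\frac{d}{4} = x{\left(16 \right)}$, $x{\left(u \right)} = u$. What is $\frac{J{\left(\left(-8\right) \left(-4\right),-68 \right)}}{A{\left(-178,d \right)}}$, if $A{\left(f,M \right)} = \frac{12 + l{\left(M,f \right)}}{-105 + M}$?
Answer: $\frac{558256}{2143} \approx 260.5$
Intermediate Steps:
$d = 64$ ($d = 4 \cdot 16 = 64$)
$l{\left(S,G \right)} = \frac{1 + S}{-6 + G}$
$J{\left(H,m \right)} = -74$ ($J{\left(H,m \right)} = 21 - 95 = -74$)
$A{\left(f,M \right)} = \frac{12 + \frac{1 + M}{-6 + f}}{-105 + M}$
$\frac{J{\left(\left(-8\right) \left(-4\right),-68 \right)}}{A{\left(-178,d \right)}} = - \frac{74}{\frac{1}{-105 + 64} \frac{1}{-6 - 178} \left(-71 + 64 + 12 \left(-178\right)\right)} = - \frac{74}{\frac{1}{-41} \frac{1}{-184} \left(-71 + 64 - 2136\right)} = - \frac{74}{\left(- \frac{1}{41}\right) \left(- \frac{1}{184}\right) \left(-2143\right)} = - \frac{74}{- \frac{2143}{7544}} = \left(-74\right) \left(- \frac{7544}{2143}\right) = \frac{558256}{2143}$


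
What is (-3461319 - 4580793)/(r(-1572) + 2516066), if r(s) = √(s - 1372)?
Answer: -5058621142848/1582647029825 + 16084224*I*√46/1582647029825 ≈ -3.1963 + 6.8928e-5*I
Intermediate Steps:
r(s) = √(-1372 + s)
(-3461319 - 4580793)/(r(-1572) + 2516066) = (-3461319 - 4580793)/(√(-1372 - 1572) + 2516066) = -8042112/(√(-2944) + 2516066) = -8042112/(8*I*√46 + 2516066) = -8042112/(2516066 + 8*I*√46)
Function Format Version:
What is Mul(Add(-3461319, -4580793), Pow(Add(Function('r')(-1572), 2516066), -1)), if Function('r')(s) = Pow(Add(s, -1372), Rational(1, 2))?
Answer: Add(Rational(-5058621142848, 1582647029825), Mul(Rational(16084224, 1582647029825), I, Pow(46, Rational(1, 2)))) ≈ Add(-3.1963, Mul(6.8928e-5, I))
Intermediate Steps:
Function('r')(s) = Pow(Add(-1372, s), Rational(1, 2))
Mul(Add(-3461319, -4580793), Pow(Add(Function('r')(-1572), 2516066), -1)) = Mul(Add(-3461319, -4580793), Pow(Add(Pow(Add(-1372, -1572), Rational(1, 2)), 2516066), -1)) = Mul(-8042112, Pow(Add(Pow(-2944, Rational(1, 2)), 2516066), -1)) = Mul(-8042112, Pow(Add(Mul(8, I, Pow(46, Rational(1, 2))), 2516066), -1)) = Mul(-8042112, Pow(Add(2516066, Mul(8, I, Pow(46, Rational(1, 2)))), -1))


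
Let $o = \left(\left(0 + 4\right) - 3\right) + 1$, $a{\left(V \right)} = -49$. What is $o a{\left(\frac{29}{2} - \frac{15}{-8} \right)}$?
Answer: $-98$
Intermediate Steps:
$o = 2$ ($o = \left(4 - 3\right) + 1 = 1 + 1 = 2$)
$o a{\left(\frac{29}{2} - \frac{15}{-8} \right)} = 2 \left(-49\right) = -98$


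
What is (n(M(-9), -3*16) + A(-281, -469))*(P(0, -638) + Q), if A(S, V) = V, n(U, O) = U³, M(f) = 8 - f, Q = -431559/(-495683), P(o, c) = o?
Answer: 1917848196/495683 ≈ 3869.1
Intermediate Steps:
Q = 431559/495683 (Q = -431559*(-1/495683) = 431559/495683 ≈ 0.87064)
(n(M(-9), -3*16) + A(-281, -469))*(P(0, -638) + Q) = ((8 - 1*(-9))³ - 469)*(0 + 431559/495683) = ((8 + 9)³ - 469)*(431559/495683) = (17³ - 469)*(431559/495683) = (4913 - 469)*(431559/495683) = 4444*(431559/495683) = 1917848196/495683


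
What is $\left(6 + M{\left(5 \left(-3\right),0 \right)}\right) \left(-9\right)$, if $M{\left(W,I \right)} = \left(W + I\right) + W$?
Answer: $216$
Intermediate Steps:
$M{\left(W,I \right)} = I + 2 W$ ($M{\left(W,I \right)} = \left(I + W\right) + W = I + 2 W$)
$\left(6 + M{\left(5 \left(-3\right),0 \right)}\right) \left(-9\right) = \left(6 + \left(0 + 2 \cdot 5 \left(-3\right)\right)\right) \left(-9\right) = \left(6 + \left(0 + 2 \left(-15\right)\right)\right) \left(-9\right) = \left(6 + \left(0 - 30\right)\right) \left(-9\right) = \left(6 - 30\right) \left(-9\right) = \left(-24\right) \left(-9\right) = 216$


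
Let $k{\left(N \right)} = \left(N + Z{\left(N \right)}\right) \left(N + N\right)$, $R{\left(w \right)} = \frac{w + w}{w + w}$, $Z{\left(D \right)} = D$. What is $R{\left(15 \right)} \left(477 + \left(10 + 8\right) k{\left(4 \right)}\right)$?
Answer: $1629$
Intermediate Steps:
$R{\left(w \right)} = 1$ ($R{\left(w \right)} = \frac{2 w}{2 w} = 2 w \frac{1}{2 w} = 1$)
$k{\left(N \right)} = 4 N^{2}$ ($k{\left(N \right)} = \left(N + N\right) \left(N + N\right) = 2 N 2 N = 4 N^{2}$)
$R{\left(15 \right)} \left(477 + \left(10 + 8\right) k{\left(4 \right)}\right) = 1 \left(477 + \left(10 + 8\right) 4 \cdot 4^{2}\right) = 1 \left(477 + 18 \cdot 4 \cdot 16\right) = 1 \left(477 + 18 \cdot 64\right) = 1 \left(477 + 1152\right) = 1 \cdot 1629 = 1629$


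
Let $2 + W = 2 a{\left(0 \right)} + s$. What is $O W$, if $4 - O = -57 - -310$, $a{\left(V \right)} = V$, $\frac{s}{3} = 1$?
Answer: $-249$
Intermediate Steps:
$s = 3$ ($s = 3 \cdot 1 = 3$)
$W = 1$ ($W = -2 + \left(2 \cdot 0 + 3\right) = -2 + \left(0 + 3\right) = -2 + 3 = 1$)
$O = -249$ ($O = 4 - \left(-57 - -310\right) = 4 - \left(-57 + 310\right) = 4 - 253 = -249$)
$O W = \left(-249\right) 1 = -249$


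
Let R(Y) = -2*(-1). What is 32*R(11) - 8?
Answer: 56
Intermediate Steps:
R(Y) = 2
32*R(11) - 8 = 32*2 - 8 = 64 - 8 = 56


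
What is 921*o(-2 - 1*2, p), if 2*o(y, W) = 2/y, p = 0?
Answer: -921/4 ≈ -230.25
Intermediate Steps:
o(y, W) = 1/y (o(y, W) = (2/y)/2 = 1/y)
921*o(-2 - 1*2, p) = 921/(-2 - 1*2) = 921/(-2 - 2) = 921/(-4) = 921*(-¼) = -921/4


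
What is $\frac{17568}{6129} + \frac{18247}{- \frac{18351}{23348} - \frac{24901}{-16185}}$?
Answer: $\frac{361250916282172}{14897011881} \approx 24250.0$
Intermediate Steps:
$\frac{17568}{6129} + \frac{18247}{- \frac{18351}{23348} - \frac{24901}{-16185}} = 17568 \cdot \frac{1}{6129} + \frac{18247}{\left(-18351\right) \frac{1}{23348} - - \frac{24901}{16185}} = \frac{1952}{681} + \frac{18247}{- \frac{18351}{23348} + \frac{24901}{16185}} = \frac{1952}{681} + \frac{18247}{\frac{21875201}{29068260}} = \frac{1952}{681} + 18247 \cdot \frac{29068260}{21875201} = \frac{1952}{681} + \frac{530408540220}{21875201} = \frac{361250916282172}{14897011881}$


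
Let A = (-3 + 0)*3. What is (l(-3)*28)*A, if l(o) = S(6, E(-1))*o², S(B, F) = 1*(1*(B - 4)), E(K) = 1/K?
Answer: -4536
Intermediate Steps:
E(K) = 1/K
S(B, F) = -4 + B (S(B, F) = 1*(1*(-4 + B)) = 1*(-4 + B) = -4 + B)
A = -9 (A = -3*3 = -9)
l(o) = 2*o² (l(o) = (-4 + 6)*o² = 2*o²)
(l(-3)*28)*A = ((2*(-3)²)*28)*(-9) = ((2*9)*28)*(-9) = (18*28)*(-9) = 504*(-9) = -4536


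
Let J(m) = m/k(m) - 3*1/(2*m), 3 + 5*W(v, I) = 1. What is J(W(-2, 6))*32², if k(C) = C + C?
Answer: 4352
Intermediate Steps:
k(C) = 2*C
W(v, I) = -⅖ (W(v, I) = -⅗ + (⅕)*1 = -⅗ + ⅕ = -⅖)
J(m) = ½ - 3/(2*m) (J(m) = m/((2*m)) - 3*1/(2*m) = m*(1/(2*m)) - 3/(2*m) = ½ - 3/(2*m))
J(W(-2, 6))*32² = ((-3 - ⅖)/(2*(-⅖)))*32² = ((½)*(-5/2)*(-17/5))*1024 = (17/4)*1024 = 4352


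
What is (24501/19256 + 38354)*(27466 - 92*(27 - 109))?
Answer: 12928652533125/9628 ≈ 1.3428e+9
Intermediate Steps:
(24501/19256 + 38354)*(27466 - 92*(27 - 109)) = (24501*(1/19256) + 38354)*(27466 - 92*(-82)) = (24501/19256 + 38354)*(27466 + 7544) = (738569125/19256)*35010 = 12928652533125/9628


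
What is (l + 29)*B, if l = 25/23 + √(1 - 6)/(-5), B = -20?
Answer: -13840/23 + 4*I*√5 ≈ -601.74 + 8.9443*I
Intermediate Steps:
l = 25/23 - I*√5/5 (l = 25*(1/23) + √(-5)*(-⅕) = 25/23 + (I*√5)*(-⅕) = 25/23 - I*√5/5 ≈ 1.087 - 0.44721*I)
(l + 29)*B = ((25/23 - I*√5/5) + 29)*(-20) = (692/23 - I*√5/5)*(-20) = -13840/23 + 4*I*√5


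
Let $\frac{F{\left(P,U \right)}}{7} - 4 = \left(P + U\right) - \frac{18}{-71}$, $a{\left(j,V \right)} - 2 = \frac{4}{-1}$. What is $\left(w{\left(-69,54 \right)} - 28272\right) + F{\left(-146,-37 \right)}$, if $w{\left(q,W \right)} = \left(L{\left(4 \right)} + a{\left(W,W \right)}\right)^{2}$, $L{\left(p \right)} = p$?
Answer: $- \frac{2095865}{71} \approx -29519.0$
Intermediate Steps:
$a{\left(j,V \right)} = -2$ ($a{\left(j,V \right)} = 2 + \frac{4}{-1} = 2 + 4 \left(-1\right) = 2 - 4 = -2$)
$w{\left(q,W \right)} = 4$ ($w{\left(q,W \right)} = \left(4 - 2\right)^{2} = 2^{2} = 4$)
$F{\left(P,U \right)} = \frac{2114}{71} + 7 P + 7 U$ ($F{\left(P,U \right)} = 28 + 7 \left(\left(P + U\right) - \frac{18}{-71}\right) = 28 + 7 \left(\left(P + U\right) - - \frac{18}{71}\right) = 28 + 7 \left(\left(P + U\right) + \frac{18}{71}\right) = 28 + 7 \left(\frac{18}{71} + P + U\right) = 28 + \left(\frac{126}{71} + 7 P + 7 U\right) = \frac{2114}{71} + 7 P + 7 U$)
$\left(w{\left(-69,54 \right)} - 28272\right) + F{\left(-146,-37 \right)} = \left(4 - 28272\right) + \left(\frac{2114}{71} + 7 \left(-146\right) + 7 \left(-37\right)\right) = -28268 - \frac{88837}{71} = - \frac{2095865}{71}$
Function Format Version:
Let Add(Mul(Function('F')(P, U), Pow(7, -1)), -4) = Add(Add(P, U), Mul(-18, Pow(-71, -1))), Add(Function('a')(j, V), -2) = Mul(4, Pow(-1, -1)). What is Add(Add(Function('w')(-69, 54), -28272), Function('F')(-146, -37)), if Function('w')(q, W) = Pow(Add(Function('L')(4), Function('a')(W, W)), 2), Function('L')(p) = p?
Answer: Rational(-2095865, 71) ≈ -29519.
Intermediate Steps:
Function('a')(j, V) = -2 (Function('a')(j, V) = Add(2, Mul(4, Pow(-1, -1))) = Add(2, Mul(4, -1)) = Add(2, -4) = -2)
Function('w')(q, W) = 4 (Function('w')(q, W) = Pow(Add(4, -2), 2) = Pow(2, 2) = 4)
Function('F')(P, U) = Add(Rational(2114, 71), Mul(7, P), Mul(7, U)) (Function('F')(P, U) = Add(28, Mul(7, Add(Add(P, U), Mul(-18, Pow(-71, -1))))) = Add(28, Mul(7, Add(Add(P, U), Mul(-18, Rational(-1, 71))))) = Add(28, Mul(7, Add(Add(P, U), Rational(18, 71)))) = Add(28, Mul(7, Add(Rational(18, 71), P, U))) = Add(28, Add(Rational(126, 71), Mul(7, P), Mul(7, U))) = Add(Rational(2114, 71), Mul(7, P), Mul(7, U)))
Add(Add(Function('w')(-69, 54), -28272), Function('F')(-146, -37)) = Add(Add(4, -28272), Add(Rational(2114, 71), Mul(7, -146), Mul(7, -37))) = Add(-28268, Add(Rational(2114, 71), -1022, -259)) = Add(-28268, Rational(-88837, 71)) = Rational(-2095865, 71)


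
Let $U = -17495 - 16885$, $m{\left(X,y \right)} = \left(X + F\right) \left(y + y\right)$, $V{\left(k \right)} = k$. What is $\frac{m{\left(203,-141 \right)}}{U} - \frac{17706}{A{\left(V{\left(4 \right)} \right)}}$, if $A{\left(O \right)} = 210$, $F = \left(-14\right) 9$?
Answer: $- \frac{3356513}{40110} \approx -83.683$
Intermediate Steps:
$F = -126$
$m{\left(X,y \right)} = 2 y \left(-126 + X\right)$ ($m{\left(X,y \right)} = \left(X - 126\right) \left(y + y\right) = \left(-126 + X\right) 2 y = 2 y \left(-126 + X\right)$)
$U = -34380$
$\frac{m{\left(203,-141 \right)}}{U} - \frac{17706}{A{\left(V{\left(4 \right)} \right)}} = \frac{2 \left(-141\right) \left(-126 + 203\right)}{-34380} - \frac{17706}{210} = 2 \left(-141\right) 77 \left(- \frac{1}{34380}\right) - \frac{2951}{35} = \left(-21714\right) \left(- \frac{1}{34380}\right) - \frac{2951}{35} = \frac{3619}{5730} - \frac{2951}{35} = - \frac{3356513}{40110}$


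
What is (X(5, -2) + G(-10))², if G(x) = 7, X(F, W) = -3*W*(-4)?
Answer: 289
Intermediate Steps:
X(F, W) = 12*W
(X(5, -2) + G(-10))² = (12*(-2) + 7)² = (-24 + 7)² = (-17)² = 289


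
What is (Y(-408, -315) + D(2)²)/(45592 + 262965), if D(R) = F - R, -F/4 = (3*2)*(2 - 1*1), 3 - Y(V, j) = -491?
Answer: 1170/308557 ≈ 0.0037918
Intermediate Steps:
Y(V, j) = 494 (Y(V, j) = 3 - 1*(-491) = 3 + 491 = 494)
F = -24 (F = -4*3*2*(2 - 1*1) = -24*(2 - 1) = -24 ≈ -24.000)
D(R) = -24 - R
(Y(-408, -315) + D(2)²)/(45592 + 262965) = (494 + (-24 - 1*2)²)/(45592 + 262965) = (494 + (-24 - 2)²)/308557 = (494 + (-26)²)*(1/308557) = (494 + 676)*(1/308557) = 1170*(1/308557) = 1170/308557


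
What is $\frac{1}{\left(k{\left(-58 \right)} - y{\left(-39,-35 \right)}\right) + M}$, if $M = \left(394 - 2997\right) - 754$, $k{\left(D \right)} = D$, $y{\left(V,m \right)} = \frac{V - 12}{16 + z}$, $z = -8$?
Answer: $- \frac{8}{27269} \approx -0.00029337$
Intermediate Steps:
$y{\left(V,m \right)} = - \frac{3}{2} + \frac{V}{8}$ ($y{\left(V,m \right)} = \frac{V - 12}{16 - 8} = \frac{-12 + V}{8} = \left(-12 + V\right) \frac{1}{8} = - \frac{3}{2} + \frac{V}{8}$)
$M = -3357$ ($M = -2603 - 754 = -3357$)
$\frac{1}{\left(k{\left(-58 \right)} - y{\left(-39,-35 \right)}\right) + M} = \frac{1}{\left(-58 - \left(- \frac{3}{2} + \frac{1}{8} \left(-39\right)\right)\right) - 3357} = \frac{1}{\left(-58 - \left(- \frac{3}{2} - \frac{39}{8}\right)\right) - 3357} = \frac{1}{\left(-58 - - \frac{51}{8}\right) - 3357} = \frac{1}{\left(-58 + \frac{51}{8}\right) - 3357} = \frac{1}{- \frac{413}{8} - 3357} = \frac{1}{- \frac{27269}{8}} = - \frac{8}{27269}$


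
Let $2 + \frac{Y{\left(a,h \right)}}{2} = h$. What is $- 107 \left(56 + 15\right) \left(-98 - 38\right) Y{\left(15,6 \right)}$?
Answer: $8265536$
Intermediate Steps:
$Y{\left(a,h \right)} = -4 + 2 h$
$- 107 \left(56 + 15\right) \left(-98 - 38\right) Y{\left(15,6 \right)} = - 107 \left(56 + 15\right) \left(-98 - 38\right) \left(-4 + 2 \cdot 6\right) = - 107 \cdot 71 \left(-136\right) \left(-4 + 12\right) = \left(-107\right) \left(-9656\right) 8 = 1033192 \cdot 8 = 8265536$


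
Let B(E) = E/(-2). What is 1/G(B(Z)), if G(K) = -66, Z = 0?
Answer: -1/66 ≈ -0.015152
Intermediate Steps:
B(E) = -E/2 (B(E) = E*(-1/2) = -E/2)
1/G(B(Z)) = 1/(-66) = -1/66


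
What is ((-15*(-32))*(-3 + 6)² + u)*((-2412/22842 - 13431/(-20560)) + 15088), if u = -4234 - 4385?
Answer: -564128916858827/8696880 ≈ -6.4866e+7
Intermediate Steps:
u = -8619
((-15*(-32))*(-3 + 6)² + u)*((-2412/22842 - 13431/(-20560)) + 15088) = ((-15*(-32))*(-3 + 6)² - 8619)*((-2412/22842 - 13431/(-20560)) + 15088) = (480*3² - 8619)*((-2412*1/22842 - 13431*(-1/20560)) + 15088) = (480*9 - 8619)*((-134/1269 + 13431/20560) + 15088) = (4320 - 8619)*(14288899/26090640 + 15088) = -4299*393669865219/26090640 = -564128916858827/8696880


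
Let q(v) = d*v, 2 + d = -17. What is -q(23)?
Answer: 437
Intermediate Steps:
d = -19 (d = -2 - 17 = -19)
q(v) = -19*v
-q(23) = -(-19)*23 = -1*(-437) = 437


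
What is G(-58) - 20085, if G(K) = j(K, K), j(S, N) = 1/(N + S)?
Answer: -2329861/116 ≈ -20085.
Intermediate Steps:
G(K) = 1/(2*K) (G(K) = 1/(K + K) = 1/(2*K))
G(-58) - 20085 = (½)/(-58) - 20085 = (½)*(-1/58) - 20085 = -1/116 - 20085 = -2329861/116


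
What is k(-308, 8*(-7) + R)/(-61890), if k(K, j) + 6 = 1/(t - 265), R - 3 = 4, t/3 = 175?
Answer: 1559/16091400 ≈ 9.6884e-5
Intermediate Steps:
t = 525 (t = 3*175 = 525)
R = 7 (R = 3 + 4 = 7)
k(K, j) = -1559/260 (k(K, j) = -6 + 1/(525 - 265) = -6 + 1/260 = -1559/260)
k(-308, 8*(-7) + R)/(-61890) = -1559/260/(-61890) = -1559/260*(-1/61890) = 1559/16091400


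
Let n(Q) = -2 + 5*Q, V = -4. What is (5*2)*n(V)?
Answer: -220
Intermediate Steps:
(5*2)*n(V) = (5*2)*(-2 + 5*(-4)) = 10*(-2 - 20) = 10*(-22) = -220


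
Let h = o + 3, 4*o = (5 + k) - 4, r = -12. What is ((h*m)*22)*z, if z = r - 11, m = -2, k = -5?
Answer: 2024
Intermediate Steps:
o = -1 (o = ((5 - 5) - 4)/4 = (0 - 4)/4 = (1/4)*(-4) = -1)
h = 2 (h = -1 + 3 = 2)
z = -23 (z = -12 - 11 = -23)
((h*m)*22)*z = ((2*(-2))*22)*(-23) = -4*22*(-23) = -88*(-23) = 2024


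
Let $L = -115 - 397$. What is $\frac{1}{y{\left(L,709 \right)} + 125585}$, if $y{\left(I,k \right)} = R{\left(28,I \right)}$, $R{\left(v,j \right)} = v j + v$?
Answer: $\frac{1}{111277} \approx 8.9866 \cdot 10^{-6}$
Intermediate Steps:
$L = -512$ ($L = -115 - 397 = -512$)
$R{\left(v,j \right)} = v + j v$ ($R{\left(v,j \right)} = j v + v = v + j v$)
$y{\left(I,k \right)} = 28 + 28 I$ ($y{\left(I,k \right)} = 28 \left(1 + I\right) = 28 + 28 I$)
$\frac{1}{y{\left(L,709 \right)} + 125585} = \frac{1}{\left(28 + 28 \left(-512\right)\right) + 125585} = \frac{1}{\left(28 - 14336\right) + 125585} = \frac{1}{-14308 + 125585} = \frac{1}{111277}$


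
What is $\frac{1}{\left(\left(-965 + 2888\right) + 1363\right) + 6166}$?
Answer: $\frac{1}{9452} \approx 0.0001058$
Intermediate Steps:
$\frac{1}{\left(\left(-965 + 2888\right) + 1363\right) + 6166} = \frac{1}{\left(1923 + 1363\right) + 6166} = \frac{1}{3286 + 6166} = \frac{1}{9452}$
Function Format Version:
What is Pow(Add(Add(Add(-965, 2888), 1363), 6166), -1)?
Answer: Rational(1, 9452) ≈ 0.00010580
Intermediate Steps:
Pow(Add(Add(Add(-965, 2888), 1363), 6166), -1) = Pow(Add(Add(1923, 1363), 6166), -1) = Pow(Add(3286, 6166), -1) = Pow(9452, -1) = Rational(1, 9452)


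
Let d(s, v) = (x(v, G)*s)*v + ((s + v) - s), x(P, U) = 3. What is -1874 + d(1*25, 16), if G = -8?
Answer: -658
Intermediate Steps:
d(s, v) = v + 3*s*v (d(s, v) = (3*s)*v + ((s + v) - s) = 3*s*v + v = v + 3*s*v)
-1874 + d(1*25, 16) = -1874 + 16*(1 + 3*(1*25)) = -1874 + 16*(1 + 3*25) = -1874 + 16*(1 + 75) = -1874 + 16*76 = -1874 + 1216 = -658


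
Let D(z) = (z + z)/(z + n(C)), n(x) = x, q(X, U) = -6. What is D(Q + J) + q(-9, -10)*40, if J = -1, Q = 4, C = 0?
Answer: -238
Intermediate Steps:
D(z) = 2 (D(z) = (z + z)/(z + 0) = (2*z)/z = 2)
D(Q + J) + q(-9, -10)*40 = 2 - 6*40 = 2 - 240 = -238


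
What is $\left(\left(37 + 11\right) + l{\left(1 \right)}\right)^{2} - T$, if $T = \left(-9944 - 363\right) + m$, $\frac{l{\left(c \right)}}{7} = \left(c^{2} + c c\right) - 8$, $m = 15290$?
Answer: $-4947$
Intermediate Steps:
$l{\left(c \right)} = -56 + 14 c^{2}$ ($l{\left(c \right)} = 7 \left(\left(c^{2} + c c\right) - 8\right) = 7 \left(\left(c^{2} + c^{2}\right) - 8\right) = 7 \left(2 c^{2} - 8\right) = 7 \left(-8 + 2 c^{2}\right) = -56 + 14 c^{2}$)
$T = 4983$ ($T = \left(-9944 - 363\right) + 15290 = -10307 + 15290 = 4983$)
$\left(\left(37 + 11\right) + l{\left(1 \right)}\right)^{2} - T = \left(\left(37 + 11\right) - \left(56 - 14 \cdot 1^{2}\right)\right)^{2} - 4983 = \left(48 + \left(-56 + 14 \cdot 1\right)\right)^{2} - 4983 = \left(48 + \left(-56 + 14\right)\right)^{2} - 4983 = \left(48 - 42\right)^{2} - 4983 = 6^{2} - 4983 = 36 - 4983 = -4947$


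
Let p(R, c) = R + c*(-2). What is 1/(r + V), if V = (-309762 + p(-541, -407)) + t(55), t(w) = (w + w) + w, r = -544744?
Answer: -1/854068 ≈ -1.1709e-6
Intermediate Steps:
t(w) = 3*w (t(w) = 2*w + w = 3*w)
p(R, c) = R - 2*c
V = -309324 (V = (-309762 + (-541 - 2*(-407))) + 3*55 = (-309762 + (-541 + 814)) + 165 = (-309762 + 273) + 165 = -309489 + 165 = -309324)
1/(r + V) = 1/(-544744 - 309324) = 1/(-854068) = -1/854068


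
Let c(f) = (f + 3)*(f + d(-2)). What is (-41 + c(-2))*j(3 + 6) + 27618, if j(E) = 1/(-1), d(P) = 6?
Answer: 27655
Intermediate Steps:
j(E) = -1
c(f) = (3 + f)*(6 + f) (c(f) = (f + 3)*(f + 6) = (3 + f)*(6 + f))
(-41 + c(-2))*j(3 + 6) + 27618 = (-41 + (18 + (-2)² + 9*(-2)))*(-1) + 27618 = (-41 + (18 + 4 - 18))*(-1) + 27618 = (-41 + 4)*(-1) + 27618 = -37*(-1) + 27618 = 37 + 27618 = 27655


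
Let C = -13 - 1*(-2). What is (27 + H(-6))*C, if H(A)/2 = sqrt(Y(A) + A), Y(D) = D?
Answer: -297 - 44*I*sqrt(3) ≈ -297.0 - 76.21*I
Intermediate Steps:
C = -11 (C = -13 + 2 = -11)
H(A) = 2*sqrt(2)*sqrt(A) (H(A) = 2*sqrt(A + A) = 2*sqrt(2*A) = 2*(sqrt(2)*sqrt(A)) = 2*sqrt(2)*sqrt(A))
(27 + H(-6))*C = (27 + 2*sqrt(2)*sqrt(-6))*(-11) = (27 + 2*sqrt(2)*(I*sqrt(6)))*(-11) = (27 + 4*I*sqrt(3))*(-11) = -297 - 44*I*sqrt(3)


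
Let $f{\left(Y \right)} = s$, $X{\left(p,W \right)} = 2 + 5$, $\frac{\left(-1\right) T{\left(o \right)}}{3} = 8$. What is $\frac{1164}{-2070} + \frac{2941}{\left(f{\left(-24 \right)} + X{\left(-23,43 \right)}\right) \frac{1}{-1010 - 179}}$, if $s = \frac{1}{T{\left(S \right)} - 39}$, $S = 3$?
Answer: $- \frac{3040163935}{6072} \approx -5.0069 \cdot 10^{5}$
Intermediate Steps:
$T{\left(o \right)} = -24$ ($T{\left(o \right)} = \left(-3\right) 8 = -24$)
$X{\left(p,W \right)} = 7$
$s = - \frac{1}{63}$ ($s = \frac{1}{-24 - 39} = \frac{1}{-63} = - \frac{1}{63} \approx -0.015873$)
$f{\left(Y \right)} = - \frac{1}{63}$
$\frac{1164}{-2070} + \frac{2941}{\left(f{\left(-24 \right)} + X{\left(-23,43 \right)}\right) \frac{1}{-1010 - 179}} = \frac{1164}{-2070} + \frac{2941}{\left(- \frac{1}{63} + 7\right) \frac{1}{-1010 - 179}} = 1164 \left(- \frac{1}{2070}\right) + \frac{2941}{\frac{440}{63} \frac{1}{-1189}} = - \frac{194}{345} + \frac{2941}{\frac{440}{63} \left(- \frac{1}{1189}\right)} = - \frac{194}{345} + \frac{2941}{- \frac{440}{74907}} = - \frac{194}{345} + 2941 \left(- \frac{74907}{440}\right) = - \frac{194}{345} - \frac{220301487}{440} = - \frac{3040163935}{6072}$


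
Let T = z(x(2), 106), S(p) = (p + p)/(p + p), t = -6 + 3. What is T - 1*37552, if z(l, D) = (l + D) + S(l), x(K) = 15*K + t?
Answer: -37418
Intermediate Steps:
t = -3
S(p) = 1 (S(p) = (2*p)/((2*p)) = (2*p)*(1/(2*p)) = 1)
x(K) = -3 + 15*K (x(K) = 15*K - 3 = -3 + 15*K)
z(l, D) = 1 + D + l (z(l, D) = (l + D) + 1 = (D + l) + 1 = 1 + D + l)
T = 134 (T = 1 + 106 + (-3 + 15*2) = 1 + 106 + (-3 + 30) = 1 + 106 + 27 = 134)
T - 1*37552 = 134 - 1*37552 = 134 - 37552 = -37418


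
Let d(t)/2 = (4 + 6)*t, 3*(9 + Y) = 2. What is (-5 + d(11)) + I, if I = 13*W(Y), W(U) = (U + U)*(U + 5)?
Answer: 8435/9 ≈ 937.22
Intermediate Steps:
Y = -25/3 (Y = -9 + (1/3)*2 = -9 + 2/3 = -25/3 ≈ -8.3333)
W(U) = 2*U*(5 + U) (W(U) = (2*U)*(5 + U) = 2*U*(5 + U))
I = 6500/9 (I = 13*(2*(-25/3)*(5 - 25/3)) = 13*(2*(-25/3)*(-10/3)) = 13*(500/9) = 6500/9 ≈ 722.22)
d(t) = 20*t (d(t) = 2*((4 + 6)*t) = 2*(10*t) = 20*t)
(-5 + d(11)) + I = (-5 + 20*11) + 6500/9 = (-5 + 220) + 6500/9 = 215 + 6500/9 = 8435/9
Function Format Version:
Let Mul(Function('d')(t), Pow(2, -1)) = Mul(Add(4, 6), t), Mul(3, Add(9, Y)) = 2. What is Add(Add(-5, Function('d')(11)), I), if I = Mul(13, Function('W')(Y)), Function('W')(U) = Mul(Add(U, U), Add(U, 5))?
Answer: Rational(8435, 9) ≈ 937.22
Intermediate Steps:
Y = Rational(-25, 3) (Y = Add(-9, Mul(Rational(1, 3), 2)) = Add(-9, Rational(2, 3)) = Rational(-25, 3) ≈ -8.3333)
Function('W')(U) = Mul(2, U, Add(5, U)) (Function('W')(U) = Mul(Mul(2, U), Add(5, U)) = Mul(2, U, Add(5, U)))
I = Rational(6500, 9) (I = Mul(13, Mul(2, Rational(-25, 3), Add(5, Rational(-25, 3)))) = Mul(13, Mul(2, Rational(-25, 3), Rational(-10, 3))) = Mul(13, Rational(500, 9)) = Rational(6500, 9) ≈ 722.22)
Function('d')(t) = Mul(20, t) (Function('d')(t) = Mul(2, Mul(Add(4, 6), t)) = Mul(2, Mul(10, t)) = Mul(20, t))
Add(Add(-5, Function('d')(11)), I) = Add(Add(-5, Mul(20, 11)), Rational(6500, 9)) = Add(Add(-5, 220), Rational(6500, 9)) = Add(215, Rational(6500, 9)) = Rational(8435, 9)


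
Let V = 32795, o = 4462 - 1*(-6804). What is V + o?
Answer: 44061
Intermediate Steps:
o = 11266 (o = 4462 + 6804 = 11266)
V + o = 32795 + 11266 = 44061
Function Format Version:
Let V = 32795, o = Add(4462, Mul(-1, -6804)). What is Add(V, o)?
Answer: 44061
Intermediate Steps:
o = 11266 (o = Add(4462, 6804) = 11266)
Add(V, o) = Add(32795, 11266) = 44061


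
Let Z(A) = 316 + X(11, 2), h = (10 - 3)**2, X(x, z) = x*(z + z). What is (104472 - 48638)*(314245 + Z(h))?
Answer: 17565655570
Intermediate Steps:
X(x, z) = 2*x*z (X(x, z) = x*(2*z) = 2*x*z)
h = 49 (h = 7**2 = 49)
Z(A) = 360 (Z(A) = 316 + 2*11*2 = 316 + 44 = 360)
(104472 - 48638)*(314245 + Z(h)) = (104472 - 48638)*(314245 + 360) = 55834*314605 = 17565655570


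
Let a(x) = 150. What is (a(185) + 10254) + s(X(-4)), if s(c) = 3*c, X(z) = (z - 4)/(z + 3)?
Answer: 10428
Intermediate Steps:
X(z) = (-4 + z)/(3 + z)
(a(185) + 10254) + s(X(-4)) = (150 + 10254) + 3*((-4 - 4)/(3 - 4)) = 10404 + 3*(-8/(-1)) = 10404 + 3*(-1*(-8)) = 10404 + 3*8 = 10404 + 24 = 10428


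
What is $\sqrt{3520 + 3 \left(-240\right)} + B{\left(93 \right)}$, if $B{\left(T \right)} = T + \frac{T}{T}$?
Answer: $94 + 20 \sqrt{7} \approx 146.92$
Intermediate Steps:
$B{\left(T \right)} = 1 + T$ ($B{\left(T \right)} = T + 1 = 1 + T$)
$\sqrt{3520 + 3 \left(-240\right)} + B{\left(93 \right)} = \sqrt{3520 + 3 \left(-240\right)} + \left(1 + 93\right) = \sqrt{3520 - 720} + 94 = \sqrt{2800} + 94 = 20 \sqrt{7} + 94 = 94 + 20 \sqrt{7}$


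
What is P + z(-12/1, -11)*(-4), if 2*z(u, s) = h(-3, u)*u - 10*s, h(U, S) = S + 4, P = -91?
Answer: -503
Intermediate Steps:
h(U, S) = 4 + S
z(u, s) = -5*s + u*(4 + u)/2 (z(u, s) = ((4 + u)*u - 10*s)/2 = (u*(4 + u) - 10*s)/2 = (-10*s + u*(4 + u))/2 = -5*s + u*(4 + u)/2)
P + z(-12/1, -11)*(-4) = -91 + (-5*(-11) + (-12/1)*(4 - 12/1)/2)*(-4) = -91 + (55 + (-12*1)*(4 - 12*1)/2)*(-4) = -91 + (55 + (1/2)*(-12)*(4 - 12))*(-4) = -91 + (55 + (1/2)*(-12)*(-8))*(-4) = -91 + (55 + 48)*(-4) = -91 + 103*(-4) = -91 - 412 = -503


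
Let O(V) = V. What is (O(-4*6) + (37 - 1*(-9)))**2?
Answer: 484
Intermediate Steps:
(O(-4*6) + (37 - 1*(-9)))**2 = (-4*6 + (37 - 1*(-9)))**2 = (-24 + (37 + 9))**2 = (-24 + 46)**2 = 22**2 = 484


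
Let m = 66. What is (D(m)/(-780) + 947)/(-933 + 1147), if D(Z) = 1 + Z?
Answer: 738593/166920 ≈ 4.4248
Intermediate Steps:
(D(m)/(-780) + 947)/(-933 + 1147) = ((1 + 66)/(-780) + 947)/(-933 + 1147) = (67*(-1/780) + 947)/214 = (-67/780 + 947)*(1/214) = (738593/780)*(1/214) = 738593/166920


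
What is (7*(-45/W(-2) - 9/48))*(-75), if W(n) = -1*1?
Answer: -376425/16 ≈ -23527.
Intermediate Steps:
W(n) = -1
(7*(-45/W(-2) - 9/48))*(-75) = (7*(-45/(-1) - 9/48))*(-75) = (7*(-45*(-1) - 9*1/48))*(-75) = (7*(45 - 3/16))*(-75) = (7*(717/16))*(-75) = (5019/16)*(-75) = -376425/16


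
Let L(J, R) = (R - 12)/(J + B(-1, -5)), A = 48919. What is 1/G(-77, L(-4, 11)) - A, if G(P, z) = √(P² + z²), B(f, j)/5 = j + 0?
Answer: -48919 + 29*√4986290/4986290 ≈ -48919.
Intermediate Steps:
B(f, j) = 5*j (B(f, j) = 5*(j + 0) = 5*j)
L(J, R) = (-12 + R)/(-25 + J) (L(J, R) = (R - 12)/(J + 5*(-5)) = (-12 + R)/(J - 25) = (-12 + R)/(-25 + J))
1/G(-77, L(-4, 11)) - A = 1/(√((-77)² + ((-12 + 11)/(-25 - 4))²)) - 1*48919 = 1/(√(5929 + (-1/(-29))²)) - 48919 = 1/(√(5929 + (-1/29*(-1))²)) - 48919 = 1/(√(5929 + (1/29)²)) - 48919 = 1/(√(5929 + 1/841)) - 48919 = 1/(√(4986290/841)) - 48919 = 1/(√4986290/29) - 48919 = 29*√4986290/4986290 - 48919 = -48919 + 29*√4986290/4986290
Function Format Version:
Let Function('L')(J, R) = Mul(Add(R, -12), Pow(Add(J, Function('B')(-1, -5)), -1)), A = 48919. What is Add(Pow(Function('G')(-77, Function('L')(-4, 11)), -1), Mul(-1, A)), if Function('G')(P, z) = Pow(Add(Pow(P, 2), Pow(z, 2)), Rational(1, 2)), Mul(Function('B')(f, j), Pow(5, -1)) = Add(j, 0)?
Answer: Add(-48919, Mul(Rational(29, 4986290), Pow(4986290, Rational(1, 2)))) ≈ -48919.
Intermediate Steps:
Function('B')(f, j) = Mul(5, j) (Function('B')(f, j) = Mul(5, Add(j, 0)) = Mul(5, j))
Function('L')(J, R) = Mul(Pow(Add(-25, J), -1), Add(-12, R)) (Function('L')(J, R) = Mul(Add(R, -12), Pow(Add(J, Mul(5, -5)), -1)) = Mul(Add(-12, R), Pow(Add(J, -25), -1)) = Mul(Add(-12, R), Pow(Add(-25, J), -1)) = Mul(Pow(Add(-25, J), -1), Add(-12, R)))
Add(Pow(Function('G')(-77, Function('L')(-4, 11)), -1), Mul(-1, A)) = Add(Pow(Pow(Add(Pow(-77, 2), Pow(Mul(Pow(Add(-25, -4), -1), Add(-12, 11)), 2)), Rational(1, 2)), -1), Mul(-1, 48919)) = Add(Pow(Pow(Add(5929, Pow(Mul(Pow(-29, -1), -1), 2)), Rational(1, 2)), -1), -48919) = Add(Pow(Pow(Add(5929, Pow(Mul(Rational(-1, 29), -1), 2)), Rational(1, 2)), -1), -48919) = Add(Pow(Pow(Add(5929, Pow(Rational(1, 29), 2)), Rational(1, 2)), -1), -48919) = Add(Pow(Pow(Add(5929, Rational(1, 841)), Rational(1, 2)), -1), -48919) = Add(Pow(Pow(Rational(4986290, 841), Rational(1, 2)), -1), -48919) = Add(Pow(Mul(Rational(1, 29), Pow(4986290, Rational(1, 2))), -1), -48919) = Add(Mul(Rational(29, 4986290), Pow(4986290, Rational(1, 2))), -48919) = Add(-48919, Mul(Rational(29, 4986290), Pow(4986290, Rational(1, 2))))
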